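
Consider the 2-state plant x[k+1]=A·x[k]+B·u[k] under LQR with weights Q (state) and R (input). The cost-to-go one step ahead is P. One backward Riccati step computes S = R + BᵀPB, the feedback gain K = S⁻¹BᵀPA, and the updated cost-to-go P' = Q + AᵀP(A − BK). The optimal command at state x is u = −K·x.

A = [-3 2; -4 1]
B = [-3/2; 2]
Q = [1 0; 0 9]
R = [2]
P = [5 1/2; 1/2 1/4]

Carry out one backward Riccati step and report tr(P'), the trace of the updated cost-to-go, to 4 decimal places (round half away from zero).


BᵀP = [-6.5000 -0.2500]
S = R + BᵀPB = [2] + [9.2500] = [11.2500]
BᵀPA = [20.5000 -13.2500]
K = S⁻¹·BᵀPA = [1.8222 -1.1778]
A−BK = [-0.2667 0.2333; -7.6444 3.3556]
AᵀP(A−BK) = [23.6444 -12.3556; -12.3556 6.6444]
P' = Q + AᵀP(A−BK) = [24.6444 -12.3556; -12.3556 15.6444]
tr(P') = 40.2889

40.2889


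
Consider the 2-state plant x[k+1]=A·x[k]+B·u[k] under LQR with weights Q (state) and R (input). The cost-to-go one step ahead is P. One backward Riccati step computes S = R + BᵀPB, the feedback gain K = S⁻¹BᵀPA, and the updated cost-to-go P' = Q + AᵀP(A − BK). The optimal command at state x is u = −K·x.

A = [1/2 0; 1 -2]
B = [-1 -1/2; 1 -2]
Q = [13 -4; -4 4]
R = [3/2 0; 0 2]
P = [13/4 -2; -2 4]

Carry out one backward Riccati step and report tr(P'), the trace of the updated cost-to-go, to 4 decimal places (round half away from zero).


BᵀP = [-5.2500 6.0000; 2.3750 -7.0000]
S = R + BᵀPB = [3/2 0; 0 2] + [11.2500 -9.3750; -9.3750 12.8125] = [12.7500 -9.3750; -9.3750 14.8125]
BᵀPA = [3.3750 -12.0000; -5.8125 14.0000]
K = S⁻¹·BᵀPA = [-0.0446 -0.4605; -0.4206 0.6537]
A−BK = [0.2451 -0.1337; 0.2033 -0.2321]
AᵀP(A−BK) = [0.5181 -0.6462; -0.6462 1.3222]
P' = Q + AᵀP(A−BK) = [13.5181 -4.6462; -4.6462 5.3222]
tr(P') = 18.8403

18.8403


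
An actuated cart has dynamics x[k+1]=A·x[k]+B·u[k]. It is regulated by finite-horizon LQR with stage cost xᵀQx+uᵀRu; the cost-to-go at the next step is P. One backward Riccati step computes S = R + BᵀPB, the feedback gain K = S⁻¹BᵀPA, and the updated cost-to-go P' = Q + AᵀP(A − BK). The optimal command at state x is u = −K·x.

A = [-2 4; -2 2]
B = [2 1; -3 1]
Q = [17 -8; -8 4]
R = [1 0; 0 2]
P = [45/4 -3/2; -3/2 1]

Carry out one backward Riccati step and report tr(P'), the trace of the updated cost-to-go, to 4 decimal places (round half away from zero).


38.9829

BᵀP = [27.0000 -6.0000; 9.7500 -0.5000]
S = R + BᵀPB = [1 0; 0 2] + [72.0000 21.0000; 21.0000 9.2500] = [73.0000 21.0000; 21.0000 11.2500]
BᵀPA = [-42.0000 96.0000; -18.5000 38.0000]
K = S⁻¹·BᵀPA = [-0.2209 0.7416; -1.2321 1.9934]
A−BK = [-0.3261 0.5233; -1.4306 2.2314]
AᵀP(A−BK) = [4.9283 -7.9737; -7.9737 13.0546]
P' = Q + AᵀP(A−BK) = [21.9283 -15.9737; -15.9737 17.0546]
tr(P') = 38.9829


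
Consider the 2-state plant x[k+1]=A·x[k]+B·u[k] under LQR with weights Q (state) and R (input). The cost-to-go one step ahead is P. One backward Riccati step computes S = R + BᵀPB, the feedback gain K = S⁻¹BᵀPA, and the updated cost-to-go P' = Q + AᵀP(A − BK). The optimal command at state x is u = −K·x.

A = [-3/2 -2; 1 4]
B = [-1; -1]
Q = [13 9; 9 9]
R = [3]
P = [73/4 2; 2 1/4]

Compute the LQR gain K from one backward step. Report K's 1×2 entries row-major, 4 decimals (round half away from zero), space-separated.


1.1029 1.2353

BᵀP = [-20.2500 -2.2500]
S = R + BᵀPB = [3] + [22.5000] = [25.5000]
BᵀPA = [28.1250 31.5000]
K = S⁻¹·BᵀPA = [1.1029 1.2353]
A−BK = [-0.3971 -0.7647; 2.1029 5.2353]
AᵀP(A−BK) = [4.2923 5.0074; 5.0074 6.0882]
P' = Q + AᵀP(A−BK) = [17.2923 14.0074; 14.0074 15.0882]
tr(P') = 32.3805


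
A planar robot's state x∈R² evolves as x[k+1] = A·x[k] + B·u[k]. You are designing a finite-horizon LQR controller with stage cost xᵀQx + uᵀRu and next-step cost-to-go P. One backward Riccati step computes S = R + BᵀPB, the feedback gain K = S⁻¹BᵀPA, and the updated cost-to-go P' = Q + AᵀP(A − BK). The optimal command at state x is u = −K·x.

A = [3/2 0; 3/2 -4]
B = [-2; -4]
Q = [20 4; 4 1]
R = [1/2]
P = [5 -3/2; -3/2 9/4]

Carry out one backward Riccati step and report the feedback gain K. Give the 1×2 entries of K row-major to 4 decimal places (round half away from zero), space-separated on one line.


BᵀP = [-4.0000 -6.0000]
S = R + BᵀPB = [1/2] + [32.0000] = [32.5000]
BᵀPA = [-15.0000 24.0000]
K = S⁻¹·BᵀPA = [-0.4615 0.7385]
A−BK = [0.5769 1.4769; -0.3462 -1.0462]
AᵀP(A−BK) = [2.6394 6.5769; 6.5769 18.2769]
P' = Q + AᵀP(A−BK) = [22.6394 10.5769; 10.5769 19.2769]
tr(P') = 41.9163

-0.4615 0.7385


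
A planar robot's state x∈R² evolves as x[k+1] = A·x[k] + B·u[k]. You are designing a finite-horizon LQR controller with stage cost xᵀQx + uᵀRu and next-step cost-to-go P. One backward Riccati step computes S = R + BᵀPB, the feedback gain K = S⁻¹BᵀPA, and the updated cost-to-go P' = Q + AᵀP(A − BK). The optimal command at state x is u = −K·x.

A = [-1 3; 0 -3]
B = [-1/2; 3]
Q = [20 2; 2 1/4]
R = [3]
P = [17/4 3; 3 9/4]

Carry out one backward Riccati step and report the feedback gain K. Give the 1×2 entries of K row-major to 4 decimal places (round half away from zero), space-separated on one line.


-0.4490 0.3184

BᵀP = [6.8750 5.2500]
S = R + BᵀPB = [3] + [12.3125] = [15.3125]
BᵀPA = [-6.8750 4.8750]
K = S⁻¹·BᵀPA = [-0.4490 0.3184]
A−BK = [-1.2245 3.1592; 1.3469 -3.9551]
AᵀP(A−BK) = [1.1633 -1.5612; -1.5612 2.9480]
P' = Q + AᵀP(A−BK) = [21.1633 0.4388; 0.4388 3.1980]
tr(P') = 24.3612


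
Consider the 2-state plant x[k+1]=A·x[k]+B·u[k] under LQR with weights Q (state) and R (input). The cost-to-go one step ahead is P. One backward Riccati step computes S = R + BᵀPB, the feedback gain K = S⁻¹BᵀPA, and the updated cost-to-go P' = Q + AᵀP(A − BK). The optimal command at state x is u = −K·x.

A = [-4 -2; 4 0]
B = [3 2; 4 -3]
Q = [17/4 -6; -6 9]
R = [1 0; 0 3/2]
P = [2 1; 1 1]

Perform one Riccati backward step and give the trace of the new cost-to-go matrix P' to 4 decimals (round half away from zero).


16.8056

BᵀP = [10.0000 7.0000; 1.0000 -1.0000]
S = R + BᵀPB = [1 0; 0 3/2] + [58.0000 -1.0000; -1.0000 5.0000] = [59.0000 -1.0000; -1.0000 6.5000]
BᵀPA = [-12.0000 -20.0000; -8.0000 -2.0000]
K = S⁻¹·BᵀPA = [-0.2248 -0.3451; -1.2654 -0.3608]
A−BK = [-0.7948 -0.2431; 1.1033 0.2980]
AᵀP(A−BK) = [3.1791 0.9725; 0.9725 0.3765]
P' = Q + AᵀP(A−BK) = [7.4291 -5.0275; -5.0275 9.3765]
tr(P') = 16.8056


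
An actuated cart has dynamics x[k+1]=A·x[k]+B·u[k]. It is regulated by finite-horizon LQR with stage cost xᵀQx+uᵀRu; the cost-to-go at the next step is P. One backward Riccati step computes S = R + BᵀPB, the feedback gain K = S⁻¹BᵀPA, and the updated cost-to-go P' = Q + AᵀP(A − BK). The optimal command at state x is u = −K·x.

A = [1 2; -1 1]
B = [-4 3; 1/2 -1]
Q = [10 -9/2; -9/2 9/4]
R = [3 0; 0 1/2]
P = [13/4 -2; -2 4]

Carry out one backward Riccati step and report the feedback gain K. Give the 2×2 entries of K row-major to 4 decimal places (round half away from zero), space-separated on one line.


BᵀP = [-14.0000 10.0000; 11.7500 -10.0000]
S = R + BᵀPB = [3 0; 0 1/2] + [61.0000 -52.0000; -52.0000 45.2500] = [64.0000 -52.0000; -52.0000 45.7500]
BᵀPA = [-24.0000 -18.0000; 21.7500 13.5000]
K = S⁻¹·BᵀPA = [0.1473 -0.5424; 0.6429 -0.3214]
A−BK = [-0.3393 0.7946; -0.4308 0.9498]
AᵀP(A−BK) = [0.8036 -1.5268; -1.5268 3.5759]
P' = Q + AᵀP(A−BK) = [10.8036 -6.0268; -6.0268 5.8259]
tr(P') = 16.6295

0.1473 -0.5424 0.6429 -0.3214


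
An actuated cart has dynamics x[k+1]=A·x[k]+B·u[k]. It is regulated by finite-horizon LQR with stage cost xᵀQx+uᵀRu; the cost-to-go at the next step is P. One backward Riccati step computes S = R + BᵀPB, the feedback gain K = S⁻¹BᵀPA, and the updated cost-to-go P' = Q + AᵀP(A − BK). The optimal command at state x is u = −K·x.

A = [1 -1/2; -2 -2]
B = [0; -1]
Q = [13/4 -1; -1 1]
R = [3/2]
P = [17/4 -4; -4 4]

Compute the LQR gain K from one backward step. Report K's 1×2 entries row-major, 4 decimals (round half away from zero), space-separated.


BᵀP = [4.0000 -4.0000]
S = R + BᵀPB = [3/2] + [4.0000] = [5.5000]
BᵀPA = [12.0000 6.0000]
K = S⁻¹·BᵀPA = [2.1818 1.0909]
A−BK = [1.0000 -0.5000; 0.1818 -0.9091]
AᵀP(A−BK) = [10.0682 4.7841; 4.7841 2.5170]
P' = Q + AᵀP(A−BK) = [13.3182 3.7841; 3.7841 3.5170]
tr(P') = 16.8352

2.1818 1.0909


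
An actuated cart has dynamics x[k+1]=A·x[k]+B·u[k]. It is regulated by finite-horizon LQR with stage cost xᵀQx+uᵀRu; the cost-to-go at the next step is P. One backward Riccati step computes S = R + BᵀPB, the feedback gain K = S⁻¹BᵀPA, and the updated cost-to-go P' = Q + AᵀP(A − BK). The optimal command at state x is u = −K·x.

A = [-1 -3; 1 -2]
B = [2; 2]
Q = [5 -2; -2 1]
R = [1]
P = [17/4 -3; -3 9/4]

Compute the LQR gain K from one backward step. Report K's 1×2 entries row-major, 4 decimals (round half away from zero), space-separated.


-1.3333 -1.5000

BᵀP = [2.5000 -1.5000]
S = R + BᵀPB = [1] + [2.0000] = [3.0000]
BᵀPA = [-4.0000 -4.5000]
K = S⁻¹·BᵀPA = [-1.3333 -1.5000]
A−BK = [1.6667 0.0000; 3.6667 1.0000]
AᵀP(A−BK) = [7.1667 5.2500; 5.2500 4.5000]
P' = Q + AᵀP(A−BK) = [12.1667 3.2500; 3.2500 5.5000]
tr(P') = 17.6667


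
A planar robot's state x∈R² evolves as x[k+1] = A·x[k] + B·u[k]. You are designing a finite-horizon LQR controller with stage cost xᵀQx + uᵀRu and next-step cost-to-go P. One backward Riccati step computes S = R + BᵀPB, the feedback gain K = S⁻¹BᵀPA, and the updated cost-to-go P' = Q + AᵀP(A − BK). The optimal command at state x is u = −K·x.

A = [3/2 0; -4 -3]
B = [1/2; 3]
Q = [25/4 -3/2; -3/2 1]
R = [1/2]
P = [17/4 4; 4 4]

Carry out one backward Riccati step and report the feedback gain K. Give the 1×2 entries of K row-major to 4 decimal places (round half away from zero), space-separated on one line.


-0.7024 -0.8474

BᵀP = [14.1250 14.0000]
S = R + BᵀPB = [1/2] + [49.0625] = [49.5625]
BᵀPA = [-34.8125 -42.0000]
K = S⁻¹·BᵀPA = [-0.7024 -0.8474]
A−BK = [1.8512 0.4237; -1.8928 -0.4578]
AᵀP(A−BK) = [1.1103 0.4994; 0.4994 0.4086]
P' = Q + AᵀP(A−BK) = [7.3603 -1.0006; -1.0006 1.4086]
tr(P') = 8.7689


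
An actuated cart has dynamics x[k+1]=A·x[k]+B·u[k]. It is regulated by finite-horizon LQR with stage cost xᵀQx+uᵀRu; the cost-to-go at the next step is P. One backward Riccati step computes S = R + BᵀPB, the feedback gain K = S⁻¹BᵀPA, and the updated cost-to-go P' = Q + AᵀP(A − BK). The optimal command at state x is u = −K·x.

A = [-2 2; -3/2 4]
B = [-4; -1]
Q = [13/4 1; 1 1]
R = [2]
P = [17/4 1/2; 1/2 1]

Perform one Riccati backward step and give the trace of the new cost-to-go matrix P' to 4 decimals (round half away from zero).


17.2433

BᵀP = [-17.5000 -3.0000]
S = R + BᵀPB = [2] + [73.0000] = [75.0000]
BᵀPA = [39.5000 -47.0000]
K = S⁻¹·BᵀPA = [0.5267 -0.6267]
A−BK = [0.1067 -0.5067; -0.9733 3.3733]
AᵀP(A−BK) = [1.4467 -3.7467; -3.7467 11.5467]
P' = Q + AᵀP(A−BK) = [4.6967 -2.7467; -2.7467 12.5467]
tr(P') = 17.2433


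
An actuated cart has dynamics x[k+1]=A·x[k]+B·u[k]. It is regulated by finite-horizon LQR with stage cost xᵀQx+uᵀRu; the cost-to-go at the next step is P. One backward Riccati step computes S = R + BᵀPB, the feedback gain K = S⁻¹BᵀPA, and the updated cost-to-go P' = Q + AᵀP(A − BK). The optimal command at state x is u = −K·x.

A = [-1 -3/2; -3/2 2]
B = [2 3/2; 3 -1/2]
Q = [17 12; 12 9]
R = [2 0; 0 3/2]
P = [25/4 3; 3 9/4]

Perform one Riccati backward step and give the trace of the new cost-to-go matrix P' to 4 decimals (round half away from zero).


28.5233

BᵀP = [21.5000 12.7500; 7.8750 3.3750]
S = R + BᵀPB = [2 0; 0 3/2] + [81.2500 25.8750; 25.8750 10.1250] = [83.2500 25.8750; 25.8750 11.6250]
BᵀPA = [-40.6250 -6.7500; -12.9375 -5.0625]
K = S⁻¹·BᵀPA = [-0.4610 0.1761; -0.0868 -0.8274]
A−BK = [0.0522 -0.6110; -0.1603 1.0580]
AᵀP(A−BK) = [0.4610 -0.1761; -0.1761 2.0622]
P' = Q + AᵀP(A−BK) = [17.4610 11.8239; 11.8239 11.0622]
tr(P') = 28.5233


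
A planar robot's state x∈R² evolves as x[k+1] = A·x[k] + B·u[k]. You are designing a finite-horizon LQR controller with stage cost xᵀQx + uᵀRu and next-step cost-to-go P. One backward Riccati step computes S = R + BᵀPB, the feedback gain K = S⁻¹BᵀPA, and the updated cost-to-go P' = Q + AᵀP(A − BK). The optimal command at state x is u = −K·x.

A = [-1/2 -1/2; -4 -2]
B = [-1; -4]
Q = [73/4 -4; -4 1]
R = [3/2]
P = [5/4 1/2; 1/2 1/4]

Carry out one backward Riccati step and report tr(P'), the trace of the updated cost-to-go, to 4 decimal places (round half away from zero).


20.4767

BᵀP = [-3.2500 -1.5000]
S = R + BᵀPB = [3/2] + [9.2500] = [10.7500]
BᵀPA = [7.6250 4.6250]
K = S⁻¹·BᵀPA = [0.7093 0.4302]
A−BK = [0.2093 -0.0698; -1.1628 -0.2791]
AᵀP(A−BK) = [0.9041 0.5320; 0.5320 0.3227]
P' = Q + AᵀP(A−BK) = [19.1541 -3.4680; -3.4680 1.3227]
tr(P') = 20.4767


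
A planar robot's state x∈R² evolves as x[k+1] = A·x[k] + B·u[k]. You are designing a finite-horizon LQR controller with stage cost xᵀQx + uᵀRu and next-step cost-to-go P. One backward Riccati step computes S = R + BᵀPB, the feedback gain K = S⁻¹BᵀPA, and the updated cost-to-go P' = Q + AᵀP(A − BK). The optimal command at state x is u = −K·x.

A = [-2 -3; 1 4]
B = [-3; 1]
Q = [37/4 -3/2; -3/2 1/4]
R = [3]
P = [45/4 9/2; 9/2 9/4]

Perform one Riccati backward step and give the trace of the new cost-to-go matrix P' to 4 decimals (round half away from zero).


16.9292

BᵀP = [-29.2500 -11.2500]
S = R + BᵀPB = [3] + [76.5000] = [79.5000]
BᵀPA = [47.2500 42.7500]
K = S⁻¹·BᵀPA = [0.5943 0.5377]
A−BK = [-0.2170 -1.3868; 0.4057 3.4623]
AᵀP(A−BK) = [1.1675 1.5920; 1.5920 6.2618]
P' = Q + AᵀP(A−BK) = [10.4175 0.0920; 0.0920 6.5118]
tr(P') = 16.9292


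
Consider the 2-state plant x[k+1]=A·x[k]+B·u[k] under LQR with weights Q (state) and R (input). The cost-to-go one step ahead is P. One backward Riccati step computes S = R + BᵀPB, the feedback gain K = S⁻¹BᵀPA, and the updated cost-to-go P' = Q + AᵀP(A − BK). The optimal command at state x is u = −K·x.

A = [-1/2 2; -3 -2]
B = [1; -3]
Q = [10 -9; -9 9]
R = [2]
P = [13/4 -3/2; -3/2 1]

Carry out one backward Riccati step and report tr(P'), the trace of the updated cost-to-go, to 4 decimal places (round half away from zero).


BᵀP = [7.7500 -4.5000]
S = R + BᵀPB = [2] + [21.2500] = [23.2500]
BᵀPA = [9.6250 24.5000]
K = S⁻¹·BᵀPA = [0.4140 1.0538]
A−BK = [-0.9140 0.9462; -1.7581 1.1613]
AᵀP(A−BK) = [1.3280 0.1075; 0.1075 3.1828]
P' = Q + AᵀP(A−BK) = [11.3280 -8.8925; -8.8925 12.1828]
tr(P') = 23.5108

23.5108


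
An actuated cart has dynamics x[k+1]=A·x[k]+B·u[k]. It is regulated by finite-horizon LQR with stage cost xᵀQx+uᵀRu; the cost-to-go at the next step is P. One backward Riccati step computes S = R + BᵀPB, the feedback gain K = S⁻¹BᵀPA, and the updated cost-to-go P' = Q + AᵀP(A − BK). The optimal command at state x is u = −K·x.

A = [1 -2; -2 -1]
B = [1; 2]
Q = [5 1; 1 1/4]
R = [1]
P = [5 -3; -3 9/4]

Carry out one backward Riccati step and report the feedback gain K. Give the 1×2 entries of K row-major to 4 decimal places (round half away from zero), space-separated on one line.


BᵀP = [-1.0000 1.5000]
S = R + BᵀPB = [1] + [2.0000] = [3.0000]
BᵀPA = [-4.0000 0.5000]
K = S⁻¹·BᵀPA = [-1.3333 0.1667]
A−BK = [2.3333 -2.1667; 0.6667 -1.3333]
AᵀP(A−BK) = [20.6667 -13.8333; -13.8333 10.1667]
P' = Q + AᵀP(A−BK) = [25.6667 -12.8333; -12.8333 10.4167]
tr(P') = 36.0833

-1.3333 0.1667


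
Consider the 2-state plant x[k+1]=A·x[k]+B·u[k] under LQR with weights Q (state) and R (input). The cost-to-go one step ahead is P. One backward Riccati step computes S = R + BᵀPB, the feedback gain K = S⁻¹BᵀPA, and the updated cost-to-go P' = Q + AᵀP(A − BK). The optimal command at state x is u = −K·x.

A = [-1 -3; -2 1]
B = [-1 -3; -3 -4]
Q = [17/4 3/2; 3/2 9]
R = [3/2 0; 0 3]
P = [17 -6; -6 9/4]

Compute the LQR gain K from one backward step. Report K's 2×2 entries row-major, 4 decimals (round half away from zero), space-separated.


BᵀP = [1.0000 -0.7500; -27.0000 9.0000]
S = R + BᵀPB = [3/2 0; 0 3] + [1.2500 0.0000; 0.0000 45.0000] = [2.7500 0.0000; 0.0000 48.0000]
BᵀPA = [0.5000 -3.7500; 9.0000 90.0000]
K = S⁻¹·BᵀPA = [0.1818 -1.3636; 0.1875 1.8750]
A−BK = [-0.2557 1.2614; -0.7045 4.4091]
AᵀP(A−BK) = [0.2216 0.3068; 0.3068 17.3864]
P' = Q + AᵀP(A−BK) = [4.4716 1.8068; 1.8068 26.3864]
tr(P') = 30.8580

0.1818 -1.3636 0.1875 1.8750


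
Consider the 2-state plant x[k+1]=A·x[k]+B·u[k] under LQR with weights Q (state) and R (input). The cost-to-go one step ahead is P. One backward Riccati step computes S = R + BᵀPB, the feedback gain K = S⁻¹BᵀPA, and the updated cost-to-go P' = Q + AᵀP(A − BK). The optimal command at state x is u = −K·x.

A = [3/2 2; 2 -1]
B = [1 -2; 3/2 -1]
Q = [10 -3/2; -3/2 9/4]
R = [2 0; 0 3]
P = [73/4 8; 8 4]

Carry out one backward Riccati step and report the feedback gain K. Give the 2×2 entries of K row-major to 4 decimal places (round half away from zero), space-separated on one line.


0.6408 0.1631 -0.5269 -0.5076

BᵀP = [30.2500 14.0000; -44.5000 -20.0000]
S = R + BᵀPB = [2 0; 0 3] + [51.2500 -74.5000; -74.5000 109.0000] = [53.2500 -74.5000; -74.5000 112.0000]
BᵀPA = [73.3750 46.5000; -106.7500 -69.0000]
K = S⁻¹·BᵀPA = [0.6408 0.1631; -0.5269 -0.5076]
A−BK = [-0.1946 0.8218; 0.5119 -1.7523]
AᵀP(A−BK) = [1.7995 0.5982; 0.5982 2.3927]
P' = Q + AᵀP(A−BK) = [11.7995 -0.9018; -0.9018 4.6427]
tr(P') = 16.4423


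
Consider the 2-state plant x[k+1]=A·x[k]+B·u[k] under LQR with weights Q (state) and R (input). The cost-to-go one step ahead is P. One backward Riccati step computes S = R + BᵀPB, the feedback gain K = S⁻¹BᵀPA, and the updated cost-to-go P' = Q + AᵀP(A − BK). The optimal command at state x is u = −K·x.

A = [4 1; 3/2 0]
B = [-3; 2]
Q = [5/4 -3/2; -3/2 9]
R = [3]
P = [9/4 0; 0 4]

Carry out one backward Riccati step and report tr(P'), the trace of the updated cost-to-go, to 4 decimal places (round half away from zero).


BᵀP = [-6.7500 8.0000]
S = R + BᵀPB = [3] + [36.2500] = [39.2500]
BᵀPA = [-15.0000 -6.7500]
K = S⁻¹·BᵀPA = [-0.3822 -0.1720]
A−BK = [2.8535 0.4841; 2.2643 0.3439]
AᵀP(A−BK) = [39.2675 6.4204; 6.4204 1.0892]
P' = Q + AᵀP(A−BK) = [40.5175 4.9204; 4.9204 10.0892]
tr(P') = 50.6067

50.6067


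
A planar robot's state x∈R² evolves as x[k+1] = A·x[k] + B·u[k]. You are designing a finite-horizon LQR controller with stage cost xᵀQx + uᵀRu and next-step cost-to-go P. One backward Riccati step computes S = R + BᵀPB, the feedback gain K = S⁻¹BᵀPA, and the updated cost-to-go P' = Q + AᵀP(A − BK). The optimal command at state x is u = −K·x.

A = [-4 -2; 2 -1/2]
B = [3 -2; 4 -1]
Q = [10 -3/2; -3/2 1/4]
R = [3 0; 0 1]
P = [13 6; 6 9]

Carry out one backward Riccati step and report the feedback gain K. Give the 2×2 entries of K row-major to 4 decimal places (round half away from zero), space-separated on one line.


1.1518 0.0938 3.4107 1.0625

BᵀP = [63.0000 54.0000; -32.0000 -21.0000]
S = R + BᵀPB = [3 0; 0 1] + [405.0000 -180.0000; -180.0000 85.0000] = [408.0000 -180.0000; -180.0000 86.0000]
BᵀPA = [-144.0000 -153.0000; 86.0000 74.5000]
K = S⁻¹·BᵀPA = [1.1518 0.0938; 3.4107 1.0625]
A−BK = [-0.6339 -0.1563; 0.8036 0.1875]
AᵀP(A−BK) = [20.5357 5.1250; 5.1250 1.4375]
P' = Q + AᵀP(A−BK) = [30.5357 3.6250; 3.6250 1.6875]
tr(P') = 32.2232


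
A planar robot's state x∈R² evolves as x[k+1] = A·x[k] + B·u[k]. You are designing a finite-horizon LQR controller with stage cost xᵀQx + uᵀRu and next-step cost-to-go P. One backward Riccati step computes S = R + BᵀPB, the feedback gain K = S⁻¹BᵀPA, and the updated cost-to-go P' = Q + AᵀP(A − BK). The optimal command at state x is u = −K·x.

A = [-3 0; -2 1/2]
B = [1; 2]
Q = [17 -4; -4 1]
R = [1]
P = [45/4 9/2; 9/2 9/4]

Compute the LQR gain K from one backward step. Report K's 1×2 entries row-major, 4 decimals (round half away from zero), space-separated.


BᵀP = [20.2500 9.0000]
S = R + BᵀPB = [1] + [38.2500] = [39.2500]
BᵀPA = [-78.7500 4.5000]
K = S⁻¹·BᵀPA = [-2.0064 0.1146]
A−BK = [-0.9936 -0.1146; 2.0127 0.2707]
AᵀP(A−BK) = [6.2484 0.0287; 0.0287 0.0466]
P' = Q + AᵀP(A−BK) = [23.2484 -3.9713; -3.9713 1.0466]
tr(P') = 24.2950

-2.0064 0.1146


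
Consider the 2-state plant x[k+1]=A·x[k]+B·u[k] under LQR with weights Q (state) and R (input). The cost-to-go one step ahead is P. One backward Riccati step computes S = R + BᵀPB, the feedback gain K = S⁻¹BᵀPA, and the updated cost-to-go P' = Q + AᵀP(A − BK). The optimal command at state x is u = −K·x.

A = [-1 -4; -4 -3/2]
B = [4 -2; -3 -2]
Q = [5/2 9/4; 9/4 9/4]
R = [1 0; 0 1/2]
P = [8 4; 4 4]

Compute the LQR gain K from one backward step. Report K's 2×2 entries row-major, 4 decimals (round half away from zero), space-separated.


0.4079 -0.3578 1.3364 1.2773

BᵀP = [20.0000 4.0000; -24.0000 -16.0000]
S = R + BᵀPB = [1 0; 0 1/2] + [68.0000 -48.0000; -48.0000 80.0000] = [69.0000 -48.0000; -48.0000 80.5000]
BᵀPA = [-36.0000 -86.0000; 88.0000 120.0000]
K = S⁻¹·BᵀPA = [0.4079 -0.3578; 1.3364 1.2773]
A−BK = [0.0411 -0.0142; -0.1034 -0.0187]
AᵀP(A−BK) = [1.0817 0.7134; 0.7134 0.9489]
P' = Q + AᵀP(A−BK) = [3.5817 2.9634; 2.9634 3.1989]
tr(P') = 6.7806


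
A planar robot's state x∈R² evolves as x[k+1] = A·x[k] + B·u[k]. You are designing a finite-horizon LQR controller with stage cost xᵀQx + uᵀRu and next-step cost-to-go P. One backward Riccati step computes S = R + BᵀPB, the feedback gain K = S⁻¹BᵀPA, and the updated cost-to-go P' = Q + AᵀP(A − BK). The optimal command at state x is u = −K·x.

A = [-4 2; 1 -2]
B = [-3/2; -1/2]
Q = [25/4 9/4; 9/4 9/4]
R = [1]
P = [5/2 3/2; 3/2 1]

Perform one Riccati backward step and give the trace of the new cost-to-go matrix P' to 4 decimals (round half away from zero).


12.6712

BᵀP = [-4.5000 -2.7500]
S = R + BᵀPB = [1] + [8.1250] = [9.1250]
BᵀPA = [15.2500 -3.5000]
K = S⁻¹·BᵀPA = [1.6712 -0.3836]
A−BK = [-1.4932 1.4247; 1.8356 -2.1918]
AᵀP(A−BK) = [3.5137 -1.1507; -1.1507 0.6575]
P' = Q + AᵀP(A−BK) = [9.7637 1.0993; 1.0993 2.9075]
tr(P') = 12.6712


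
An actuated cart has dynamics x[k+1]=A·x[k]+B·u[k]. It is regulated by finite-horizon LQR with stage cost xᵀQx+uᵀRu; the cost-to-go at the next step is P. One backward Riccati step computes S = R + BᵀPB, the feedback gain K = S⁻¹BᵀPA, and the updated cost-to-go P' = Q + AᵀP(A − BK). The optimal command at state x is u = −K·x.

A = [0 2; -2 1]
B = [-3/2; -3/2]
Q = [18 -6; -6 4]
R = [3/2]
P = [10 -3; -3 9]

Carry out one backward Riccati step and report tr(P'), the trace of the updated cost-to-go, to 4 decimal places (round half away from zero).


BᵀP = [-10.5000 -9.0000]
S = R + BᵀPB = [3/2] + [29.2500] = [30.7500]
BᵀPA = [18.0000 -30.0000]
K = S⁻¹·BᵀPA = [0.5854 -0.9756]
A−BK = [0.8780 0.5366; -1.1220 -0.4634]
AᵀP(A−BK) = [25.4634 11.5610; 11.5610 7.7317]
P' = Q + AᵀP(A−BK) = [43.4634 5.5610; 5.5610 11.7317]
tr(P') = 55.1951

55.1951


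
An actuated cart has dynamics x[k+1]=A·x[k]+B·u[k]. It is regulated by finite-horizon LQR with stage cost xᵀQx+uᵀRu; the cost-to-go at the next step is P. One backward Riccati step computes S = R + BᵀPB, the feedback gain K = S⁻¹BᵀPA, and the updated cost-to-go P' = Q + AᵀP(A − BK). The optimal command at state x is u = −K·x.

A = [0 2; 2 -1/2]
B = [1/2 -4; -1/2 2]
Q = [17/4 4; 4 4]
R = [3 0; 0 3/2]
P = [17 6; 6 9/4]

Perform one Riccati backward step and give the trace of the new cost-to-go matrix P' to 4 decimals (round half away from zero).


BᵀP = [5.5000 1.8750; -56.0000 -19.5000]
S = R + BᵀPB = [3 0; 0 3/2] + [1.8125 -18.2500; -18.2500 185.0000] = [4.8125 -18.2500; -18.2500 186.5000]
BᵀPA = [3.7500 10.0625; -39.0000 -102.2500]
K = S⁻¹·BᵀPA = [-0.0219 0.0188; -0.2113 -0.5464]
A−BK = [-0.8341 -0.1951; 2.4116 0.6022]
AᵀP(A−BK) = [0.8430 0.3692; 0.3692 0.5021]
P' = Q + AᵀP(A−BK) = [5.0930 4.3692; 4.3692 4.5021]
tr(P') = 9.5952

9.5952


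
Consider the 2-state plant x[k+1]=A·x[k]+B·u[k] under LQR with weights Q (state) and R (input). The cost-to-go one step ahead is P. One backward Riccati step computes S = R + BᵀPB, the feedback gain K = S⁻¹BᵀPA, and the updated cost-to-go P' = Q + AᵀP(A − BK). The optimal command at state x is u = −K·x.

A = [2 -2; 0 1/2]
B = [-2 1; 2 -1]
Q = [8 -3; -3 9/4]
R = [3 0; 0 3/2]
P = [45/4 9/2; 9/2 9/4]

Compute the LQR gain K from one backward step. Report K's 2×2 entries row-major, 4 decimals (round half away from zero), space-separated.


BᵀP = [-13.5000 -4.5000; 6.7500 2.2500]
S = R + BᵀPB = [3 0; 0 3/2] + [18.0000 -9.0000; -9.0000 4.5000] = [21.0000 -9.0000; -9.0000 6.0000]
BᵀPA = [-27.0000 24.7500; 13.5000 -12.3750]
K = S⁻¹·BᵀPA = [-0.9000 0.8250; 0.9000 -0.8250]
A−BK = [-0.7000 0.4750; 2.7000 -1.9750]
AᵀP(A−BK) = [8.5500 -7.0875; -7.0875 5.9344]
P' = Q + AᵀP(A−BK) = [16.5500 -10.0875; -10.0875 8.1844]
tr(P') = 24.7344

-0.9000 0.8250 0.9000 -0.8250


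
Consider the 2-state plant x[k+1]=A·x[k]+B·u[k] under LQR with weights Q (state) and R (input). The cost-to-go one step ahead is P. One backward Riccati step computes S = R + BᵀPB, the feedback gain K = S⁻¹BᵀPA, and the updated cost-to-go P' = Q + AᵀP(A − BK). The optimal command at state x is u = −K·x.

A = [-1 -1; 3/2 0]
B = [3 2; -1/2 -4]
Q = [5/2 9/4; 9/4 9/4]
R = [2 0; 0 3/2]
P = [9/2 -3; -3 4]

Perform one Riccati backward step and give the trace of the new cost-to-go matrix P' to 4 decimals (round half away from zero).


5.1747

BᵀP = [15.0000 -11.0000; 21.0000 -22.0000]
S = R + BᵀPB = [2 0; 0 3/2] + [50.5000 74.0000; 74.0000 130.0000] = [52.5000 74.0000; 74.0000 131.5000]
BᵀPA = [-31.5000 -15.0000; -54.0000 -21.0000]
K = S⁻¹·BᵀPA = [-0.1024 -0.2931; -0.3530 0.0053]
A−BK = [0.0133 -0.1312; 0.0368 -0.1255]
AᵀP(A−BK) = [0.2112 0.0504; 0.0504 0.2135]
P' = Q + AᵀP(A−BK) = [2.7112 2.3004; 2.3004 2.4635]
tr(P') = 5.1747


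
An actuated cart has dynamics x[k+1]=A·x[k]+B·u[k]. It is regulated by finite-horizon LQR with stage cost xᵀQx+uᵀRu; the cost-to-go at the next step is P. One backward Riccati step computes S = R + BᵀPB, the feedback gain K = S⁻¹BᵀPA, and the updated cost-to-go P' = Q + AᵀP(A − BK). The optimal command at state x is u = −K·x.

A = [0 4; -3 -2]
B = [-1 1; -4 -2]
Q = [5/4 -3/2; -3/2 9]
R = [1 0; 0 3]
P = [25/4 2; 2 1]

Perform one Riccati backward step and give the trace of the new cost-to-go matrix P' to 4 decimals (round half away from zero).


23.1455

BᵀP = [-14.2500 -6.0000; 2.2500 0.0000]
S = R + BᵀPB = [1 0; 0 3] + [38.2500 -2.2500; -2.2500 2.2500] = [39.2500 -2.2500; -2.2500 5.2500]
BᵀPA = [18.0000 -45.0000; 0.0000 9.0000]
K = S⁻¹·BᵀPA = [0.4701 -1.0746; 0.2015 1.2537]
A−BK = [0.2687 1.6716; -0.7164 -3.7910]
AᵀP(A−BK) = [0.5373 1.3433; 1.3433 12.3582]
P' = Q + AᵀP(A−BK) = [1.7873 -0.1567; -0.1567 21.3582]
tr(P') = 23.1455


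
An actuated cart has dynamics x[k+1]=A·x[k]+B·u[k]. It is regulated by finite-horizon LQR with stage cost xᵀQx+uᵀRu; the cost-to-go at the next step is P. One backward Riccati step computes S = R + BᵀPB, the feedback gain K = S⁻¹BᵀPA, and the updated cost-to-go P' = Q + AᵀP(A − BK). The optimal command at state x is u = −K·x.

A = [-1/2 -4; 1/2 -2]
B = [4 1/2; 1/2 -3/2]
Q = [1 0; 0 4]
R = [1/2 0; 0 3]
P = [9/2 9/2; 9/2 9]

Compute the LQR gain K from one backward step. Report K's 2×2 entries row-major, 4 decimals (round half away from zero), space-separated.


-0.0556 -1.1740 -0.2661 0.7242

BᵀP = [20.2500 22.5000; -4.5000 -11.2500]
S = R + BᵀPB = [1/2 0; 0 3] + [92.2500 -23.6250; -23.6250 14.6250] = [92.7500 -23.6250; -23.6250 17.6250]
BᵀPA = [1.1250 -126.0000; -3.3750 40.5000]
K = S⁻¹·BᵀPA = [-0.0556 -1.1740; -0.2661 0.7242]
A−BK = [-0.1444 0.3340; 0.1287 -0.3267]
AᵀP(A−BK) = [0.2896 -0.7351; -0.7351 2.7431]
P' = Q + AᵀP(A−BK) = [1.2896 -0.7351; -0.7351 6.7431]
tr(P') = 8.0327


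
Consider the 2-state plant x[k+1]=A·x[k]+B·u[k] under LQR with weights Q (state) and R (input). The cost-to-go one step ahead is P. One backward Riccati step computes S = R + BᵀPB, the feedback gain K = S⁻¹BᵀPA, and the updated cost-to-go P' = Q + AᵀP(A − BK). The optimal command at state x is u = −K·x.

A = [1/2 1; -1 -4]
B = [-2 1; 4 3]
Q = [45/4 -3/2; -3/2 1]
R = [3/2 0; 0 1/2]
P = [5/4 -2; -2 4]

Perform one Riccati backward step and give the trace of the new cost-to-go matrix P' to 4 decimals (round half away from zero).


13.0777

BᵀP = [-10.5000 20.0000; -4.7500 10.0000]
S = R + BᵀPB = [3/2 0; 0 1/2] + [101.0000 49.5000; 49.5000 25.2500] = [102.5000 49.5000; 49.5000 25.7500]
BᵀPA = [-25.2500 -90.5000; -12.3750 -44.7500]
K = S⁻¹·BᵀPA = [-0.1989 -0.6094; -0.0981 -0.5664]
A−BK = [0.2003 0.3477; 0.0902 0.1368]
AᵀP(A−BK) = [0.0746 0.2285; 0.2285 0.7531]
P' = Q + AᵀP(A−BK) = [11.3246 -1.2715; -1.2715 1.7531]
tr(P') = 13.0777


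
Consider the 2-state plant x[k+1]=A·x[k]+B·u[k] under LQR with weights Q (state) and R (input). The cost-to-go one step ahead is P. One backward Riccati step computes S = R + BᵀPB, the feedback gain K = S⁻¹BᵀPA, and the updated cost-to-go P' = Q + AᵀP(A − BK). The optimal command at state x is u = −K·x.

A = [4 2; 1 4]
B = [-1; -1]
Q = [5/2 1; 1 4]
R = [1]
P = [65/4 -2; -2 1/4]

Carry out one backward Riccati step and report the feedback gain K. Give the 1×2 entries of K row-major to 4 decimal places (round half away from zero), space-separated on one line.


-4.0926 -1.5926

BᵀP = [-14.2500 1.7500]
S = R + BᵀPB = [1] + [12.5000] = [13.5000]
BᵀPA = [-55.2500 -21.5000]
K = S⁻¹·BᵀPA = [-4.0926 -1.5926]
A−BK = [-0.0926 0.4074; -3.0926 2.4074]
AᵀP(A−BK) = [18.1343 7.0093; 7.0093 2.7593]
P' = Q + AᵀP(A−BK) = [20.6343 8.0093; 8.0093 6.7593]
tr(P') = 27.3935


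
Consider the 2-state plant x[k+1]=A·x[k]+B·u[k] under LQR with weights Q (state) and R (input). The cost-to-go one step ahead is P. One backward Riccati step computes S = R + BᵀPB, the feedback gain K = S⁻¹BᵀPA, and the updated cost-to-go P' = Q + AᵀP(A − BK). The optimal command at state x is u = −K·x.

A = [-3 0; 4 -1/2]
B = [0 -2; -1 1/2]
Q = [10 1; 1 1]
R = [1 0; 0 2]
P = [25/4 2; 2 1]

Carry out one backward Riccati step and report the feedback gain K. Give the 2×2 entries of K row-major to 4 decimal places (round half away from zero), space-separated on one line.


BᵀP = [-2.0000 -1.0000; -11.5000 -3.5000]
S = R + BᵀPB = [1 0; 0 2] + [1.0000 3.5000; 3.5000 21.2500] = [2.0000 3.5000; 3.5000 23.2500]
BᵀPA = [2.0000 0.5000; 20.5000 1.7500]
K = S⁻¹·BᵀPA = [-0.7372 0.1606; 0.9927 0.0511]
A−BK = [-1.0146 0.1022; 2.7664 -0.3650]
AᵀP(A−BK) = [5.3741 -0.3686; -0.3686 0.0803]
P' = Q + AᵀP(A−BK) = [15.3741 0.6314; 0.6314 1.0803]
tr(P') = 16.4544

-0.7372 0.1606 0.9927 0.0511


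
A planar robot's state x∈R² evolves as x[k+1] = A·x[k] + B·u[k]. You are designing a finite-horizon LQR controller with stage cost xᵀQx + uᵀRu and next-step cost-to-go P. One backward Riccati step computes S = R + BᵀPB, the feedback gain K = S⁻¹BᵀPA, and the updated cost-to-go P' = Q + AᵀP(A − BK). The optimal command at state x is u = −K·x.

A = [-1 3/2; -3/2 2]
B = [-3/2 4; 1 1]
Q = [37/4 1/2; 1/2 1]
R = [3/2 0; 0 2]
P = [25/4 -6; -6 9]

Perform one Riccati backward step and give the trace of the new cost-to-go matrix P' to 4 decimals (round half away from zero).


BᵀP = [-15.3750 18.0000; 19.0000 -15.0000]
S = R + BᵀPB = [3/2 0; 0 2] + [41.0625 -43.5000; -43.5000 61.0000] = [42.5625 -43.5000; -43.5000 63.0000]
BᵀPA = [-11.6250 12.9375; 3.5000 -1.5000]
K = S⁻¹·BᵀPA = [-0.7351 0.9501; -0.4520 0.6322]
A−BK = [-0.2946 0.3963; -0.3129 0.4177]
AᵀP(A−BK) = [1.5366 -2.0428; -2.0428 2.7188]
P' = Q + AᵀP(A−BK) = [10.7866 -1.5428; -1.5428 3.7188]
tr(P') = 14.5054

14.5054


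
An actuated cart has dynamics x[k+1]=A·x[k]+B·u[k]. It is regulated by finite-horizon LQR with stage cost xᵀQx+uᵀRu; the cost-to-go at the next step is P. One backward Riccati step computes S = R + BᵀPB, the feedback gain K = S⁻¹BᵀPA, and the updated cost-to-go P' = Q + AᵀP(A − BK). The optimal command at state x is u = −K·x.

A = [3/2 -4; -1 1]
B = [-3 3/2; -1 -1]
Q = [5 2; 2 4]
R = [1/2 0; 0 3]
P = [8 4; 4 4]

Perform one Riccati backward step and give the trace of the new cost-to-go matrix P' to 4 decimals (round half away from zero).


14.6130

BᵀP = [-28.0000 -16.0000; 8.0000 2.0000]
S = R + BᵀPB = [1/2 0; 0 3] + [100.0000 -26.0000; -26.0000 10.0000] = [100.5000 -26.0000; -26.0000 13.0000]
BᵀPA = [-26.0000 96.0000; 10.0000 -30.0000]
K = S⁻¹·BᵀPA = [-0.1237 0.7423; 0.5218 -0.8232]
A−BK = [0.3462 -0.5385; -0.6019 0.9191]
AᵀP(A−BK) = [1.5654 -2.4695; -2.4695 4.0476]
P' = Q + AᵀP(A−BK) = [6.5654 -0.4695; -0.4695 8.0476]
tr(P') = 14.6130


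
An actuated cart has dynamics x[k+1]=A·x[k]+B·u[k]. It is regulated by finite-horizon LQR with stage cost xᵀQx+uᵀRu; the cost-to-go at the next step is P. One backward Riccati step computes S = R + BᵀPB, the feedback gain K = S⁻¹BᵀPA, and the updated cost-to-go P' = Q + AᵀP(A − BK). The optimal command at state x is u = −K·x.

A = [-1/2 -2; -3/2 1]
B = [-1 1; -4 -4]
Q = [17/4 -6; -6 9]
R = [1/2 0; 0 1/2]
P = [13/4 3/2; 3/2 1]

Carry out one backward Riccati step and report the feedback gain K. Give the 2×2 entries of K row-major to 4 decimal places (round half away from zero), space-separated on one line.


BᵀP = [-9.2500 -5.5000; -2.7500 -2.5000]
S = R + BᵀPB = [1/2 0; 0 1/2] + [31.2500 12.7500; 12.7500 7.2500] = [31.7500 12.7500; 12.7500 7.7500]
BᵀPA = [12.8750 13.0000; 5.1250 3.0000]
K = S⁻¹·BᵀPA = [0.4124 0.7485; -0.0172 -0.8443]
A−BK = [-0.0704 -0.4072; 0.0808 0.6168]
AᵀP(A−BK) = [0.0908 0.1901; 0.1901 0.8024]
P' = Q + AᵀP(A−BK) = [4.3408 -5.8099; -5.8099 9.8024]
tr(P') = 14.1432

0.4124 0.7485 -0.0172 -0.8443


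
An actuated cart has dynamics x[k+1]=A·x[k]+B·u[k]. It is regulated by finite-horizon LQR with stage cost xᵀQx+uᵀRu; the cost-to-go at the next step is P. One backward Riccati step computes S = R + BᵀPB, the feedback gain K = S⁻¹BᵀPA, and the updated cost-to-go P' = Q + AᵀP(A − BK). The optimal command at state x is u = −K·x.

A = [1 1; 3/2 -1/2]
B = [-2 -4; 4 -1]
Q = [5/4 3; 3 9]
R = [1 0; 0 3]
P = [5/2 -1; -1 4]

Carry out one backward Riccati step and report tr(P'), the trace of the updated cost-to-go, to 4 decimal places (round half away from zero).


10.8426

BᵀP = [-9.0000 18.0000; -9.0000 0.0000]
S = R + BᵀPB = [1 0; 0 3] + [90.0000 18.0000; 18.0000 36.0000] = [91.0000 18.0000; 18.0000 39.0000]
BᵀPA = [18.0000 -18.0000; -9.0000 -9.0000]
K = S⁻¹·BᵀPA = [0.2679 -0.1674; -0.3544 -0.1535]
A−BK = [0.1181 0.0512; 0.0740 0.0163]
AᵀP(A−BK) = [0.4879 0.1326; 0.1326 0.1047]
P' = Q + AᵀP(A−BK) = [1.7379 3.1326; 3.1326 9.1047]
tr(P') = 10.8426


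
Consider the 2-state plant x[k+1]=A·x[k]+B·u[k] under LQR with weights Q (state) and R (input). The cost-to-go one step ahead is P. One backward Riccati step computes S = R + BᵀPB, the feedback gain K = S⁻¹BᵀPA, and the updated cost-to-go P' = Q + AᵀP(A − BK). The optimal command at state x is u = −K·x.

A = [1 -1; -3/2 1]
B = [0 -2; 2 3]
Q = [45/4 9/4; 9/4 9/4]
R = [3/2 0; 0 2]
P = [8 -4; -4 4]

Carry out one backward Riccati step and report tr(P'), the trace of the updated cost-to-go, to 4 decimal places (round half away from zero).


BᵀP = [-8.0000 8.0000; -28.0000 20.0000]
S = R + BᵀPB = [3/2 0; 0 2] + [16.0000 40.0000; 40.0000 116.0000] = [17.5000 40.0000; 40.0000 118.0000]
BᵀPA = [-20.0000 16.0000; -58.0000 48.0000]
K = S⁻¹·BᵀPA = [-0.0860 -0.0688; -0.4624 0.4301]
A−BK = [0.0753 -0.1398; 0.0591 -0.1527]
AᵀP(A−BK) = [0.4624 -0.4301; -0.4301 0.4559]
P' = Q + AᵀP(A−BK) = [11.7124 1.8199; 1.8199 2.7059]
tr(P') = 14.4183

14.4183


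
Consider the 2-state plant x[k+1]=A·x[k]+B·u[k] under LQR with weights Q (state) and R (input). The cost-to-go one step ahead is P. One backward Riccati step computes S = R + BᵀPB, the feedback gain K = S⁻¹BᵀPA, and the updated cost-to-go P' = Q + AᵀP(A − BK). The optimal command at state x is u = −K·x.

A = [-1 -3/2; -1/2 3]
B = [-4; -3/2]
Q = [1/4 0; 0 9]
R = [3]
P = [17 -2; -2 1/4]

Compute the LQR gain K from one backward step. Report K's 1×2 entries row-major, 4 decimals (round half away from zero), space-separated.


BᵀP = [-65.0000 7.6250]
S = R + BᵀPB = [3] + [248.5625] = [251.5625]
BᵀPA = [61.1875 120.3750]
K = S⁻¹·BᵀPA = [0.2432 0.4785]
A−BK = [-0.0271 0.4140; -0.1352 3.7178]
AᵀP(A−BK) = [0.1799 0.3462; 0.3462 0.8994]
P' = Q + AᵀP(A−BK) = [0.4299 0.3462; 0.3462 9.8994]
tr(P') = 10.3293

0.2432 0.4785


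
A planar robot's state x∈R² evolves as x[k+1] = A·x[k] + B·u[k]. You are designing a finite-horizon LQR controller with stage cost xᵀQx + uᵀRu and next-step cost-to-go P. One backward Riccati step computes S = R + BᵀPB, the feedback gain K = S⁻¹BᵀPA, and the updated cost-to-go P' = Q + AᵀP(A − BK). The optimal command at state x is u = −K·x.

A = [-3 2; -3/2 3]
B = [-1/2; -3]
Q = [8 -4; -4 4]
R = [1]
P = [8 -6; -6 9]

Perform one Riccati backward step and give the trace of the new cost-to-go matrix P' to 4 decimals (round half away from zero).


61.3712

BᵀP = [14.0000 -24.0000]
S = R + BᵀPB = [1] + [65.0000] = [66.0000]
BᵀPA = [-6.0000 -44.0000]
K = S⁻¹·BᵀPA = [-0.0909 -0.6667]
A−BK = [-3.0455 1.6667; -1.7727 1.0000]
AᵀP(A−BK) = [37.7045 -20.5000; -20.5000 11.6667]
P' = Q + AᵀP(A−BK) = [45.7045 -24.5000; -24.5000 15.6667]
tr(P') = 61.3712


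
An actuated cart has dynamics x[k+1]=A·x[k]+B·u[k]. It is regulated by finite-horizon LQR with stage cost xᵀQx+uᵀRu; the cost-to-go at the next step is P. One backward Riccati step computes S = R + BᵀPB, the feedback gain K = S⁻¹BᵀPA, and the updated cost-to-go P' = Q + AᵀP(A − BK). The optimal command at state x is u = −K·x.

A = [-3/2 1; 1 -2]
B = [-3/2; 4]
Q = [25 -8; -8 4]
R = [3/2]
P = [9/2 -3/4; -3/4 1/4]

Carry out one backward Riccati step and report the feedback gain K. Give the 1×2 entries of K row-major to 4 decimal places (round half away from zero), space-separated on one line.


0.6802 -0.5685

BᵀP = [-9.7500 2.1250]
S = R + BᵀPB = [3/2] + [23.1250] = [24.6250]
BᵀPA = [16.7500 -14.0000]
K = S⁻¹·BᵀPA = [0.6802 -0.5685]
A−BK = [-0.4797 0.1472; -1.7208 0.2741]
AᵀP(A−BK) = [1.2316 -0.7272; -0.7272 0.5406]
P' = Q + AᵀP(A−BK) = [26.2316 -8.7272; -8.7272 4.5406]
tr(P') = 30.7722


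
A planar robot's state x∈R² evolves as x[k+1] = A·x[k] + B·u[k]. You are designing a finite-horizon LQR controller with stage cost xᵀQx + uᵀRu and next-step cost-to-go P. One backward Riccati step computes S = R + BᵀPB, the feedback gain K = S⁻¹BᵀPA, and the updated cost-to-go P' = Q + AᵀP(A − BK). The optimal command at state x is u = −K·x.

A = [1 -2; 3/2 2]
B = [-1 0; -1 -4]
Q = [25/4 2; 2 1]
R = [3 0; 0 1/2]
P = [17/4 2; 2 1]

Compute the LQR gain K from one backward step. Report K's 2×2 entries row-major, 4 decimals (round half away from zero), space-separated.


-0.1613 0.1935 -0.7312 0.3441

BᵀP = [-6.2500 -3.0000; -8.0000 -4.0000]
S = R + BᵀPB = [3 0; 0 1/2] + [9.2500 12.0000; 12.0000 16.0000] = [12.2500 12.0000; 12.0000 16.5000]
BᵀPA = [-10.7500 6.5000; -14.0000 8.0000]
K = S⁻¹·BᵀPA = [-0.1613 0.1935; -0.7312 0.3441]
A−BK = [0.8387 -1.8065; -1.5860 3.5699]
AᵀP(A−BK) = [0.5296 -0.6022; -0.6022 0.9892]
P' = Q + AᵀP(A−BK) = [6.7796 1.3978; 1.3978 1.9892]
tr(P') = 8.7688
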